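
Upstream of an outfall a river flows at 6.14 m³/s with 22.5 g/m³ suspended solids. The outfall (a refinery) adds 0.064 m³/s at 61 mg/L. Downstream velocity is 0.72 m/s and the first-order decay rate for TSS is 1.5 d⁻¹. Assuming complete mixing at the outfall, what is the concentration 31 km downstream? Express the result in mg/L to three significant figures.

10.8 mg/L

After complete mixing, C₀ = (0.064·61 + 6.14·22.5) / 6.204 = 22.9 mg/L.
Travel time t = 3.1e+04 m / 0.72 m/s = 4.306e+04 s = 0.4983 d.
C = 22.9·exp(−1.5·0.4983) = 22.9·0.4736 = 10.84 mg/L.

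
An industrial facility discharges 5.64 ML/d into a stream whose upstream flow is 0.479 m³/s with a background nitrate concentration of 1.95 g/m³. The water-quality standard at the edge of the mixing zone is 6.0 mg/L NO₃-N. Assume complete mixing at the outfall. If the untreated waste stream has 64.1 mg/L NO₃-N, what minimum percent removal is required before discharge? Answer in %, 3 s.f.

5.64 ML/d = 0.06528 m³/s.
Mass balance: 6·0.5443 = 0.06528·Cₑ + 0.479·1.95.
Cₑ = (3.266 − 0.934) / 0.06528 = 35.72 mg/L.
Required removal = 1 − 35.72/64.1 = 44.28 %.

44.3 %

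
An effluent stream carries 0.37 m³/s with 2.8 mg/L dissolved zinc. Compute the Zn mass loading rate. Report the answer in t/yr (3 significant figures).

32.7 t/yr

Mass flux = Q·C = 0.37 m³/s × 2.8 g/m³ = 1.036 g/s.
= 1.036 g/s × 31.56 = 32.69 t/yr.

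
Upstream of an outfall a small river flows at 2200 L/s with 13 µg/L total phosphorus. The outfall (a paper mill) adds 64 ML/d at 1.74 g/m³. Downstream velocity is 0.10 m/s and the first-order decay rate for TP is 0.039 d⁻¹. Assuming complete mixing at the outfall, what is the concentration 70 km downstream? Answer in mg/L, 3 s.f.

0.327 mg/L

64 ML/d = 0.7407 m³/s.
2200 L/s = 2.2 m³/s.
13 µg/L = 0.013 mg/L.
After complete mixing, C₀ = (0.7407·1.74 + 2.2·0.013) / 2.941 = 0.448 mg/L.
Travel time t = 7e+04 m / 0.10 m/s = 7e+05 s = 8.102 d.
C = 0.448·exp(−0.039·8.102) = 0.448·0.7291 = 0.3266 mg/L.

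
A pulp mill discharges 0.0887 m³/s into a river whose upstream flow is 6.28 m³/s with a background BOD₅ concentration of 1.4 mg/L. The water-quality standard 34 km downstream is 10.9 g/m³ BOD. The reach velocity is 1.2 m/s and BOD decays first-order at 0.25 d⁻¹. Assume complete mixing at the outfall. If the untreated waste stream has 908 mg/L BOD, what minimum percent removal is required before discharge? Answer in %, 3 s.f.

17.4 %

Travel time to the compliance point: t = 3.4e+04/1.2 = 2.833e+04 s = 0.3279 d; decay factor exp(−0.25·0.3279) = 0.9213.
So the concentration just after mixing may be at most 10.9/0.9213 = 11.83 mg/L.
Mass balance: 11.83·6.369 = 0.0887·Cₑ + 6.28·1.4.
Cₑ = (75.35 − 8.792) / 0.0887 = 750.4 mg/L.
Required removal = 1 − 750.4/908 = 17.36 %.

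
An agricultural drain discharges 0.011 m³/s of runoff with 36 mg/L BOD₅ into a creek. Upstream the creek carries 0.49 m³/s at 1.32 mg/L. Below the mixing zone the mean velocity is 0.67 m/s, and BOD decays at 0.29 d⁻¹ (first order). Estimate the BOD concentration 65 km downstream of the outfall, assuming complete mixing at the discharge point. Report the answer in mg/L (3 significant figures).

After complete mixing, C₀ = (0.011·36 + 0.49·1.32) / 0.501 = 2.081 mg/L.
Travel time t = 6.5e+04 m / 0.67 m/s = 9.701e+04 s = 1.123 d.
C = 2.081·exp(−0.29·1.123) = 2.081·0.7221 = 1.503 mg/L.

1.50 mg/L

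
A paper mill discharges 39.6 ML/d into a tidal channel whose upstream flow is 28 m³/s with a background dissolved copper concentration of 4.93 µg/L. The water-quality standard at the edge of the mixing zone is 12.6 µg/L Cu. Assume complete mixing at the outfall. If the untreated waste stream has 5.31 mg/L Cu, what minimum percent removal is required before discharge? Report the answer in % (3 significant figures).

90.9 %

39.6 ML/d = 0.4583 m³/s.
4.93 µg/L = 0.00493 mg/L.
12.6 µg/L = 0.0126 mg/L.
Mass balance: 0.0126·28.46 = 0.4583·Cₑ + 28·0.00493.
Cₑ = (0.3586 − 0.138) / 0.4583 = 0.4812 mg/L.
Required removal = 1 − 0.4812/5.31 = 90.94 %.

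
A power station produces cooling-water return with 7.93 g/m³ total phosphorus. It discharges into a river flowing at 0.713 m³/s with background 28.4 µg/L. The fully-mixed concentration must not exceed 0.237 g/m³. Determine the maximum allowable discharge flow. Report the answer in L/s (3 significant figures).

19.3 L/s

28.4 µg/L = 0.0284 mg/L.
Mass balance at complete mixing: C_std·(Q_w + Q_r) = Q_w·C_e + Q_r·C_b.
Rearranging, Q_w = Q_r·(C_std − C_b)/(C_e − C_std) = 0.713·(0.237 − 0.0284) / (7.93 − 0.237) = 0.01933 m³/s.
= 19.33 L/s.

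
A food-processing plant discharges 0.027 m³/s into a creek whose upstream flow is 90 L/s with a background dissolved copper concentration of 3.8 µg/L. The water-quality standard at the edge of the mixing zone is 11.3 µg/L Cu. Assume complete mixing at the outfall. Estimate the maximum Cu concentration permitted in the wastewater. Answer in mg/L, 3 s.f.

90 L/s = 0.09 m³/s.
3.8 µg/L = 0.0038 mg/L.
11.3 µg/L = 0.0113 mg/L.
Mass balance: 0.0113·0.117 = 0.027·Cₑ + 0.09·0.0038.
Cₑ = (0.001322 − 0.000342) / 0.027 = 0.0363 mg/L.

0.0363 mg/L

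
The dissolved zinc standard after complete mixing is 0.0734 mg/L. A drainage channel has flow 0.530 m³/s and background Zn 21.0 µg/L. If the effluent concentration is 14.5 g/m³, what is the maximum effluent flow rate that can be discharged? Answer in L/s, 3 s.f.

21.0 µg/L = 0.021 mg/L.
Mass balance at complete mixing: C_std·(Q_w + Q_r) = Q_w·C_e + Q_r·C_b.
Rearranging, Q_w = Q_r·(C_std − C_b)/(C_e − C_std) = 0.530·(0.0734 − 0.021) / (14.5 − 0.0734) = 0.001925 m³/s.
= 1.925 L/s.

1.93 L/s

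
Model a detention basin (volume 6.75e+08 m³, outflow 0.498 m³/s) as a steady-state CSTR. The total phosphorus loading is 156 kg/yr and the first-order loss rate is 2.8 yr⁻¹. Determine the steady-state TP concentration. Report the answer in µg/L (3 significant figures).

Outflow Q = 0.498 m³/s × 3.156e+07 s/yr = 1.572e+07 m³/yr.
Steady-state CSTR mass balance: W = Q·C + k·V·C, so C = W/(Q + kV).
Q + kV = 1.572e+07 + 2.8·6.75e+08 = 1.906e+09 m³/yr.
C = 156/1.906e+09 = 8.186e-08 kg/m³ = 8.186e-05 mg/L = 0.08186 µg/L.

0.0819 µg/L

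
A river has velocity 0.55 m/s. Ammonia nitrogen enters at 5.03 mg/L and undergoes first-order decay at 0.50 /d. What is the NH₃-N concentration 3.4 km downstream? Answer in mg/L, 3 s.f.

4.85 mg/L

Travel time t = 3.4 km / 0.55 m/s = 3400/0.55 = 6182 s = 0.07155 d.
First-order decay: C = 5.03·exp(−0.50·0.07155) = 5.03·0.9649 = 4.853 mg/L.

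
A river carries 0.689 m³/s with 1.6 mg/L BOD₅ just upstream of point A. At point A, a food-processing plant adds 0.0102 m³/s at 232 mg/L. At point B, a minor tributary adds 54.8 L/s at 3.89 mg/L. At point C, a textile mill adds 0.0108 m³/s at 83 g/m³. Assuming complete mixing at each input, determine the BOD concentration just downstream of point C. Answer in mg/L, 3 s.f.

5.99 mg/L

After input A: C = (0.689·1.6 + 0.0102·232) / 0.6992 = 4.961 mg/L.
54.8 L/s = 0.0548 m³/s.
After input B: C = (0.6992·4.961 + 0.0548·3.89) / 0.754 = 4.883 mg/L.
After input C: C = (0.754·4.883 + 0.0108·83) / 0.7648 = 5.986 mg/L.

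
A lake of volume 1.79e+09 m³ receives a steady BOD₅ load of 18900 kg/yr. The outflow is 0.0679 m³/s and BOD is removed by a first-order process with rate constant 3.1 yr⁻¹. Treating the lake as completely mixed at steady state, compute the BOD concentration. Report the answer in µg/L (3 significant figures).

Outflow Q = 0.0679 m³/s × 3.156e+07 s/yr = 2.143e+06 m³/yr.
Steady-state CSTR mass balance: W = Q·C + k·V·C, so C = W/(Q + kV).
Q + kV = 2.143e+06 + 3.1·1.79e+09 = 5.551e+09 m³/yr.
C = 18900/5.551e+09 = 3.405e-06 kg/m³ = 0.003405 mg/L = 3.405 µg/L.

3.40 µg/L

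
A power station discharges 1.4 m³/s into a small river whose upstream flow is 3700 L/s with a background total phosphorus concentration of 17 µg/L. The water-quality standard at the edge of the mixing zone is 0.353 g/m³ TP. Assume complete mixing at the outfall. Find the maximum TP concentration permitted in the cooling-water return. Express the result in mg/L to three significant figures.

1.24 mg/L

3700 L/s = 3.7 m³/s.
17 µg/L = 0.017 mg/L.
Mass balance: 0.353·5.1 = 1.4·Cₑ + 3.7·0.017.
Cₑ = (1.8 − 0.0629) / 1.4 = 1.241 mg/L.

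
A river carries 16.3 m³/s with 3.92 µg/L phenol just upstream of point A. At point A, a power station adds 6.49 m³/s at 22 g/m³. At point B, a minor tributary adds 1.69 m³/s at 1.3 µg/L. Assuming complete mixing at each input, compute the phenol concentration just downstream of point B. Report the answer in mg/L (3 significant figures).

5.84 mg/L

3.92 µg/L = 0.00392 mg/L.
After input A: C = (16.3·0.00392 + 6.49·22) / 22.79 = 6.268 mg/L.
1.3 µg/L = 0.0013 mg/L.
After input B: C = (22.79·6.268 + 1.69·0.0013) / 24.48 = 5.835 mg/L.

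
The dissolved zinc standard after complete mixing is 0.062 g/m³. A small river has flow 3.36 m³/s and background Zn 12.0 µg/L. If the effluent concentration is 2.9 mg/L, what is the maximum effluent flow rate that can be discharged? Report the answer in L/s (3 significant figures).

12.0 µg/L = 0.012 mg/L.
Mass balance at complete mixing: C_std·(Q_w + Q_r) = Q_w·C_e + Q_r·C_b.
Rearranging, Q_w = Q_r·(C_std − C_b)/(C_e − C_std) = 3.36·(0.062 − 0.012) / (2.9 − 0.062) = 0.0592 m³/s.
= 59.2 L/s.

59.2 L/s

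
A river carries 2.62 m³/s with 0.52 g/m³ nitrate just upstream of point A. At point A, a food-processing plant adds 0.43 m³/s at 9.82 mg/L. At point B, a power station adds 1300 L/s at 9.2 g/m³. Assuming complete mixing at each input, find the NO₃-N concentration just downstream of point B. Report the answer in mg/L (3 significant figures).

4.03 mg/L

After input A: C = (2.62·0.52 + 0.43·9.82) / 3.05 = 1.831 mg/L.
1300 L/s = 1.3 m³/s.
After input B: C = (3.05·1.831 + 1.3·9.2) / 4.35 = 4.033 mg/L.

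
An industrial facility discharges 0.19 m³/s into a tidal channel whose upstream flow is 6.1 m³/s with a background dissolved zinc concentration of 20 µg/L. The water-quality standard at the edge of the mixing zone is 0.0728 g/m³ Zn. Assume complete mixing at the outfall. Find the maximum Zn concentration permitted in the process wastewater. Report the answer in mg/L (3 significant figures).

1.77 mg/L

20 µg/L = 0.02 mg/L.
Mass balance: 0.0728·6.29 = 0.19·Cₑ + 6.1·0.02.
Cₑ = (0.4579 − 0.122) / 0.19 = 1.768 mg/L.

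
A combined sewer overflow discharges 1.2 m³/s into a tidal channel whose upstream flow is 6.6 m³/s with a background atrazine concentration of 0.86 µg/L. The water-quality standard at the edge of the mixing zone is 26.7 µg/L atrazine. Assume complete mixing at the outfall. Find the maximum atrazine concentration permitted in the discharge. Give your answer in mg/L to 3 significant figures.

0.86 µg/L = 0.00086 mg/L.
26.7 µg/L = 0.0267 mg/L.
Mass balance: 0.0267·7.8 = 1.2·Cₑ + 6.6·0.00086.
Cₑ = (0.2083 − 0.005676) / 1.2 = 0.1688 mg/L.

0.169 mg/L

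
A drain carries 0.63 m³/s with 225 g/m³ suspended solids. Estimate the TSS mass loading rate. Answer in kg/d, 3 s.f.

Mass flux = Q·C = 0.63 m³/s × 225 g/m³ = 141.8 g/s.
= 141.8 g/s × 86.4 = 1.225e+04 kg/d.

12200 kg/d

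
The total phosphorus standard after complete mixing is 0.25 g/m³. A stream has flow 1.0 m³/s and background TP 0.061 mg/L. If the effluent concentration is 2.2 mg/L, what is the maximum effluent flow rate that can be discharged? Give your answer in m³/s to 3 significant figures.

0.0969 m³/s

Mass balance at complete mixing: C_std·(Q_w + Q_r) = Q_w·C_e + Q_r·C_b.
Rearranging, Q_w = Q_r·(C_std − C_b)/(C_e − C_std) = 1.0·(0.25 − 0.061) / (2.2 − 0.25) = 0.09692 m³/s.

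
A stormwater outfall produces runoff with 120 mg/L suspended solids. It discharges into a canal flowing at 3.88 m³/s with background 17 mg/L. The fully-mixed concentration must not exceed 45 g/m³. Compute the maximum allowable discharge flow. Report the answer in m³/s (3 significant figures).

1.45 m³/s

Mass balance at complete mixing: C_std·(Q_w + Q_r) = Q_w·C_e + Q_r·C_b.
Rearranging, Q_w = Q_r·(C_std − C_b)/(C_e − C_std) = 3.88·(45 − 17) / (120 − 45) = 1.449 m³/s.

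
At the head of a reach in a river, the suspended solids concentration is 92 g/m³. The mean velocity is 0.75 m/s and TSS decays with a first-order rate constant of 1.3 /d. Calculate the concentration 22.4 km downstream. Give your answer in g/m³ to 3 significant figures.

58.7 g/m³

Travel time t = 22.4 km / 0.75 m/s = 2.24e+04/0.75 = 2.987e+04 s = 0.3457 d.
First-order decay: C = 92·exp(−1.3·0.3457) = 92·0.638 = 58.7 g/m³.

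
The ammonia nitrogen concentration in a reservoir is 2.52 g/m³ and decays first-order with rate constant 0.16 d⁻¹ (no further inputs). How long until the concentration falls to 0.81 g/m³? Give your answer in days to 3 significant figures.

t = ln(C₀/C)/k = ln(2.52/0.81)/0.16 = 1.135/0.16 = 7.094 d.

7.09 d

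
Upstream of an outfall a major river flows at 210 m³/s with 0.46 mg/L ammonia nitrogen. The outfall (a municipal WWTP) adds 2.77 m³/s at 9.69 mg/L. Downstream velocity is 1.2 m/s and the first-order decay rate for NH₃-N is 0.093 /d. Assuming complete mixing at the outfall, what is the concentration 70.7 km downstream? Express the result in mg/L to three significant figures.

0.545 mg/L

After complete mixing, C₀ = (2.77·9.69 + 210·0.46) / 212.8 = 0.5802 mg/L.
Travel time t = 7.07e+04 m / 1.2 m/s = 5.892e+04 s = 0.6819 d.
C = 0.5802·exp(−0.093·0.6819) = 0.5802·0.9386 = 0.5445 mg/L.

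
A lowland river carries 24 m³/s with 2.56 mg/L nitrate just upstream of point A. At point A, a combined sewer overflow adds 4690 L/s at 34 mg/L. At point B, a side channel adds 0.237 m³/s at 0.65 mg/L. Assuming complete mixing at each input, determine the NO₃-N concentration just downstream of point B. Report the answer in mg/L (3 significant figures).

4690 L/s = 4.69 m³/s.
After input A: C = (24·2.56 + 4.69·34) / 28.69 = 7.7 mg/L.
After input B: C = (28.69·7.7 + 0.237·0.65) / 28.93 = 7.642 mg/L.

7.64 mg/L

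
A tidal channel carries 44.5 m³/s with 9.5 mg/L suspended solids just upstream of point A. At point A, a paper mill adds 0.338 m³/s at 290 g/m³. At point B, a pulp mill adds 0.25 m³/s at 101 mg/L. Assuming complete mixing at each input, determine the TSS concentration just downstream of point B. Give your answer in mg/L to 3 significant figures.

12.1 mg/L

After input A: C = (44.5·9.5 + 0.338·290) / 44.84 = 11.61 mg/L.
After input B: C = (44.84·11.61 + 0.25·101) / 45.09 = 12.11 mg/L.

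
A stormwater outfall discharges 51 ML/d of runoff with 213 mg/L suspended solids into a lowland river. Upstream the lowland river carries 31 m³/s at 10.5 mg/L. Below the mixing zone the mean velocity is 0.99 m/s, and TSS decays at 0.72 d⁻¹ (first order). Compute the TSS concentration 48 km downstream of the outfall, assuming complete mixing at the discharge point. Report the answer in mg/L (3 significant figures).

51 ML/d = 0.5903 m³/s.
After complete mixing, C₀ = (0.5903·213 + 31·10.5) / 31.59 = 14.28 mg/L.
Travel time t = 4.8e+04 m / 0.99 m/s = 4.848e+04 s = 0.5612 d.
C = 14.28·exp(−0.72·0.5612) = 14.28·0.6676 = 9.536 mg/L.

9.54 mg/L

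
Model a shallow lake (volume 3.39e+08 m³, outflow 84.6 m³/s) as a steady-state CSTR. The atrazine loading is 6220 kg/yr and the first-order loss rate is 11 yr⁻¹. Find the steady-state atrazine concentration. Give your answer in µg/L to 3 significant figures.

Outflow Q = 84.6 m³/s × 3.156e+07 s/yr = 2.67e+09 m³/yr.
Steady-state CSTR mass balance: W = Q·C + k·V·C, so C = W/(Q + kV).
Q + kV = 2.67e+09 + 11·3.39e+08 = 6.399e+09 m³/yr.
C = 6220/6.399e+09 = 9.721e-07 kg/m³ = 0.0009721 mg/L = 0.9721 µg/L.

0.972 µg/L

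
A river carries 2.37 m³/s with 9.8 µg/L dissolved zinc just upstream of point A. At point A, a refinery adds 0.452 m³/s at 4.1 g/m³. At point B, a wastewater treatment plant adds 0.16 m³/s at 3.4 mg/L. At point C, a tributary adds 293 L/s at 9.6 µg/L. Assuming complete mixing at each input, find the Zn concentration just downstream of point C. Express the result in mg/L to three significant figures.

0.740 mg/L

9.8 µg/L = 0.0098 mg/L.
After input A: C = (2.37·0.0098 + 0.452·4.1) / 2.822 = 0.6649 mg/L.
After input B: C = (2.822·0.6649 + 0.16·3.4) / 2.982 = 0.8117 mg/L.
293 L/s = 0.293 m³/s.
9.6 µg/L = 0.0096 mg/L.
After input C: C = (2.982·0.8117 + 0.293·0.0096) / 3.275 = 0.7399 mg/L.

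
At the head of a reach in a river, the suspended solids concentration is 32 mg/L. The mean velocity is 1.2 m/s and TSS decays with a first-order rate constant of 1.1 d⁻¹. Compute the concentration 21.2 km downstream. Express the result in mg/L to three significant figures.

Travel time t = 21.2 km / 1.2 m/s = 2.12e+04/1.2 = 1.767e+04 s = 0.2045 d.
First-order decay: C = 32·exp(−1.1·0.2045) = 32·0.7986 = 25.55 mg/L.

25.6 mg/L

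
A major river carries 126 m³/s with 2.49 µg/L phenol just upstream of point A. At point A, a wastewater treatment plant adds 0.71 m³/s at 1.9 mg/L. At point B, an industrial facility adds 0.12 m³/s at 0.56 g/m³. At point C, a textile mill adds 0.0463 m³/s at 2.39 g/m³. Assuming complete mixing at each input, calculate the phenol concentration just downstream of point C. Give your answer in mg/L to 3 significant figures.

2.49 µg/L = 0.00249 mg/L.
After input A: C = (126·0.00249 + 0.71·1.9) / 126.7 = 0.01312 mg/L.
After input B: C = (126.7·0.01312 + 0.12·0.56) / 126.8 = 0.01364 mg/L.
After input C: C = (126.8·0.01364 + 0.0463·2.39) / 126.9 = 0.01451 mg/L.

0.0145 mg/L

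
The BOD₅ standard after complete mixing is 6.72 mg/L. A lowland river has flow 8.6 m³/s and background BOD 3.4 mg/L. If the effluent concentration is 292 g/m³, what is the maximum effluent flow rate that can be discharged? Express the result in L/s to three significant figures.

Mass balance at complete mixing: C_std·(Q_w + Q_r) = Q_w·C_e + Q_r·C_b.
Rearranging, Q_w = Q_r·(C_std − C_b)/(C_e − C_std) = 8.6·(6.72 − 3.4) / (292 − 6.72) = 0.1001 m³/s.
= 100.1 L/s.

100 L/s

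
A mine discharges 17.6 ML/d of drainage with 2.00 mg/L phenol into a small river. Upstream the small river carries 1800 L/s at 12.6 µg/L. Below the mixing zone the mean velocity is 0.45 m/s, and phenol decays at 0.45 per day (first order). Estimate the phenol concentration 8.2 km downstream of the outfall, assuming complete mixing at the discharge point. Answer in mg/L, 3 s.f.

0.195 mg/L

17.6 ML/d = 0.2037 m³/s.
1800 L/s = 1.8 m³/s.
12.6 µg/L = 0.0126 mg/L.
After complete mixing, C₀ = (0.2037·2 + 1.8·0.0126) / 2.004 = 0.2146 mg/L.
Travel time t = 8200 m / 0.45 m/s = 1.822e+04 s = 0.2109 d.
C = 0.2146·exp(−0.45·0.2109) = 0.2146·0.9095 = 0.1952 mg/L.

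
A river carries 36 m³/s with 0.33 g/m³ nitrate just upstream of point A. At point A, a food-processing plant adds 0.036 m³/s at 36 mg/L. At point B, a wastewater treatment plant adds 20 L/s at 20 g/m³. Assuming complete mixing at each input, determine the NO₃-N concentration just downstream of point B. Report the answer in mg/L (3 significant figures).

0.377 mg/L

After input A: C = (36·0.33 + 0.036·36) / 36.04 = 0.3656 mg/L.
20 L/s = 0.02 m³/s.
After input B: C = (36.04·0.3656 + 0.02·20) / 36.06 = 0.3765 mg/L.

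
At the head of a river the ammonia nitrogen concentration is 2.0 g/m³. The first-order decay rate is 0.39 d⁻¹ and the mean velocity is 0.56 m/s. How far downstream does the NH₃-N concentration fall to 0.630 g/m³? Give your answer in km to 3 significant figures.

From C = C₀·e^(−kt), t = ln(C₀/C)/k = ln(2.0/0.630)/0.39 = 1.155/0.39 = 2.962 d.
Distance = v·t = 0.56 m/s × 2.559e+05 s = 1.433e+05 m = 143.3 km.

143 km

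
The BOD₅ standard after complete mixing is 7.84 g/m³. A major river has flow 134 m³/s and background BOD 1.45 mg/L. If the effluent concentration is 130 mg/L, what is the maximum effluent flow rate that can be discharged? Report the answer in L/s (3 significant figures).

Mass balance at complete mixing: C_std·(Q_w + Q_r) = Q_w·C_e + Q_r·C_b.
Rearranging, Q_w = Q_r·(C_std − C_b)/(C_e − C_std) = 134·(7.84 − 1.45) / (130 − 7.84) = 7.009 m³/s.
= 7009 L/s.

7010 L/s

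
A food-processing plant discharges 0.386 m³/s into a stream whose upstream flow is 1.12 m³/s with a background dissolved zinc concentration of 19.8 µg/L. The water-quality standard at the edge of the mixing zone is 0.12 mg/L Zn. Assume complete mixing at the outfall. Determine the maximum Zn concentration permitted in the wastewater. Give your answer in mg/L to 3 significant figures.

19.8 µg/L = 0.0198 mg/L.
Mass balance: 0.12·1.506 = 0.386·Cₑ + 1.12·0.0198.
Cₑ = (0.1807 − 0.02218) / 0.386 = 0.4107 mg/L.

0.411 mg/L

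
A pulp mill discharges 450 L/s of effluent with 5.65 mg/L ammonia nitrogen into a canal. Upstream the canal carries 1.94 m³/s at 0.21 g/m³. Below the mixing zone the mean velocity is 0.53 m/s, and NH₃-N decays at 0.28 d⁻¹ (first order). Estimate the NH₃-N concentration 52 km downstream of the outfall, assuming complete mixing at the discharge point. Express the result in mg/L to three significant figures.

450 L/s = 0.45 m³/s.
After complete mixing, C₀ = (0.45·5.65 + 1.94·0.21) / 2.39 = 1.234 mg/L.
Travel time t = 5.2e+04 m / 0.53 m/s = 9.811e+04 s = 1.136 d.
C = 1.234·exp(−0.28·1.136) = 1.234·0.7276 = 0.8981 mg/L.

0.898 mg/L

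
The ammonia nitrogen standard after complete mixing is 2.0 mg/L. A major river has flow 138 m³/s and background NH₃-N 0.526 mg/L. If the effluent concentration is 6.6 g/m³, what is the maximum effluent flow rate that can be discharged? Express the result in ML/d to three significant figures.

Mass balance at complete mixing: C_std·(Q_w + Q_r) = Q_w·C_e + Q_r·C_b.
Rearranging, Q_w = Q_r·(C_std − C_b)/(C_e − C_std) = 138·(2 − 0.526) / (6.6 − 2) = 44.22 m³/s.
= 3821 ML/d.

3820 ML/d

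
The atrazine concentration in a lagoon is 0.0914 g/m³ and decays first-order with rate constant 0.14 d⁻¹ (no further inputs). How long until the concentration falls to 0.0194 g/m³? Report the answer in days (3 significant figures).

t = ln(C₀/C)/k = ln(0.0914/0.0194)/0.14 = 1.55/0.14 = 11.07 d.

11.1 d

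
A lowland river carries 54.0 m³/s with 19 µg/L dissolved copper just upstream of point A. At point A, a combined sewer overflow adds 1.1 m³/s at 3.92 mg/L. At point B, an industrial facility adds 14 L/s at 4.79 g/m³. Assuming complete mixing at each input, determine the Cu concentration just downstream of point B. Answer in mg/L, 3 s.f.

19 µg/L = 0.019 mg/L.
After input A: C = (54·0.019 + 1.1·3.92) / 55.1 = 0.09688 mg/L.
14 L/s = 0.014 m³/s.
After input B: C = (55.1·0.09688 + 0.014·4.79) / 55.11 = 0.09807 mg/L.

0.0981 mg/L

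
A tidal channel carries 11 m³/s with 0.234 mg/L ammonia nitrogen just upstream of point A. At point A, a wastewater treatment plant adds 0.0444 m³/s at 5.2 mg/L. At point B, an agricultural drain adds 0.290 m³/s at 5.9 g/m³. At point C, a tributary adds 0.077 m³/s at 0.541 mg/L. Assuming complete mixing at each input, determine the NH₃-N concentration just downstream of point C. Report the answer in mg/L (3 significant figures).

0.399 mg/L

After input A: C = (11·0.234 + 0.0444·5.2) / 11.04 = 0.254 mg/L.
After input B: C = (11.04·0.254 + 0.29·5.9) / 11.33 = 0.3984 mg/L.
After input C: C = (11.33·0.3984 + 0.077·0.541) / 11.41 = 0.3994 mg/L.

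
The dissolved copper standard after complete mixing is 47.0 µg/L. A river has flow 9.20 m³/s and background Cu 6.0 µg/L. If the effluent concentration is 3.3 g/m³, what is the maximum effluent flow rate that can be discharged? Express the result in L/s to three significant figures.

6.0 µg/L = 0.006 mg/L.
47.0 µg/L = 0.047 mg/L.
Mass balance at complete mixing: C_std·(Q_w + Q_r) = Q_w·C_e + Q_r·C_b.
Rearranging, Q_w = Q_r·(C_std − C_b)/(C_e − C_std) = 9.20·(0.047 − 0.006) / (3.3 − 0.047) = 0.116 m³/s.
= 116 L/s.

116 L/s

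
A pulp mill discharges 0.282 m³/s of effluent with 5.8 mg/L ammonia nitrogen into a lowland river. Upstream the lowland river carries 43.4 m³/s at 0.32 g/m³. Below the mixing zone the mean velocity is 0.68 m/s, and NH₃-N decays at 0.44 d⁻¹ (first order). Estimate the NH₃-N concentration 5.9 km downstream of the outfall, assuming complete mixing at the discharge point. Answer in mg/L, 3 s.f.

0.340 mg/L

After complete mixing, C₀ = (0.282·5.8 + 43.4·0.32) / 43.68 = 0.3554 mg/L.
Travel time t = 5900 m / 0.68 m/s = 8676 s = 0.1004 d.
C = 0.3554·exp(−0.44·0.1004) = 0.3554·0.9568 = 0.34 mg/L.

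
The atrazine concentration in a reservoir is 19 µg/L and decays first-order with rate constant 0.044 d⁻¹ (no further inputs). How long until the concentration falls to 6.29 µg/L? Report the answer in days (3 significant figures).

t = ln(C₀/C)/k = ln(19/6.29)/0.044 = 1.105/0.044 = 25.12 d.

25.1 d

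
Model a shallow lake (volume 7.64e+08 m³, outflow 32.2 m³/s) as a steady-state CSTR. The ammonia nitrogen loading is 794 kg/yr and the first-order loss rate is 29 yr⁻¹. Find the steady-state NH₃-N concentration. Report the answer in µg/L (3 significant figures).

0.0343 µg/L

Outflow Q = 32.2 m³/s × 3.156e+07 s/yr = 1.016e+09 m³/yr.
Steady-state CSTR mass balance: W = Q·C + k·V·C, so C = W/(Q + kV).
Q + kV = 1.016e+09 + 29·7.64e+08 = 2.317e+10 m³/yr.
C = 794/2.317e+10 = 3.427e-08 kg/m³ = 3.427e-05 mg/L = 0.03427 µg/L.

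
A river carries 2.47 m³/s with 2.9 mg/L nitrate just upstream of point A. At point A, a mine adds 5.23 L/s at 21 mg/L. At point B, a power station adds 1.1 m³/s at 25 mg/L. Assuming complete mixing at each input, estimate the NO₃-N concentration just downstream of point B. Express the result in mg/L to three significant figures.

5.23 L/s = 0.00523 m³/s.
After input A: C = (2.47·2.9 + 0.00523·21) / 2.475 = 2.938 mg/L.
After input B: C = (2.475·2.938 + 1.1·25) / 3.575 = 9.726 mg/L.

9.73 mg/L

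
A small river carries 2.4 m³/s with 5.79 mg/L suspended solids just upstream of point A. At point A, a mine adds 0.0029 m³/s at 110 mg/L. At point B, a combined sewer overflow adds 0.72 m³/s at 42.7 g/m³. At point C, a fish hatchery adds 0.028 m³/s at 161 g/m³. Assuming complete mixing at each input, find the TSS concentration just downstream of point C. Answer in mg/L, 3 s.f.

After input A: C = (2.4·5.79 + 0.0029·110) / 2.403 = 5.916 mg/L.
After input B: C = (2.403·5.916 + 0.72·42.7) / 3.123 = 14.4 mg/L.
After input C: C = (3.123·14.4 + 0.028·161) / 3.151 = 15.7 mg/L.

15.7 mg/L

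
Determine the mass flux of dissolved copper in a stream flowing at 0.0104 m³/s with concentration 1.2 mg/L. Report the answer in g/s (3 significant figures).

0.0125 g/s

Mass flux = Q·C = 0.0104 m³/s × 1.2 g/m³ = 0.01248 g/s.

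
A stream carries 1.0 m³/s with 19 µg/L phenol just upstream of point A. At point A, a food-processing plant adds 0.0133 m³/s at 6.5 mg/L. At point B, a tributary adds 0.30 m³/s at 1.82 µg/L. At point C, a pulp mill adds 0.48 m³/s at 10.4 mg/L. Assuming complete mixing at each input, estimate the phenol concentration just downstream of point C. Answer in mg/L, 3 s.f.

19 µg/L = 0.019 mg/L.
After input A: C = (1·0.019 + 0.0133·6.5) / 1.013 = 0.1041 mg/L.
1.82 µg/L = 0.00182 mg/L.
After input B: C = (1.013·0.1041 + 0.3·0.00182) / 1.313 = 0.08071 mg/L.
After input C: C = (1.313·0.08071 + 0.48·10.4) / 1.793 = 2.843 mg/L.

2.84 mg/L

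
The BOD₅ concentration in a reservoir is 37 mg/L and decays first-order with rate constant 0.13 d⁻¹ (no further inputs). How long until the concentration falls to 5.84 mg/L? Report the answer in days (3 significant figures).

14.2 d

t = ln(C₀/C)/k = ln(37/5.84)/0.13 = 1.846/0.13 = 14.2 d.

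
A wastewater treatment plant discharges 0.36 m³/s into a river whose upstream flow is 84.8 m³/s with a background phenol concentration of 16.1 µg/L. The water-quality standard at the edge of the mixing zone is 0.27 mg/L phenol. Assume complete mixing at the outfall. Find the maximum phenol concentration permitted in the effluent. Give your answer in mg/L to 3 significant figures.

16.1 µg/L = 0.0161 mg/L.
Mass balance: 0.27·85.16 = 0.36·Cₑ + 84.8·0.0161.
Cₑ = (22.99 − 1.365) / 0.36 = 60.08 mg/L.

60.1 mg/L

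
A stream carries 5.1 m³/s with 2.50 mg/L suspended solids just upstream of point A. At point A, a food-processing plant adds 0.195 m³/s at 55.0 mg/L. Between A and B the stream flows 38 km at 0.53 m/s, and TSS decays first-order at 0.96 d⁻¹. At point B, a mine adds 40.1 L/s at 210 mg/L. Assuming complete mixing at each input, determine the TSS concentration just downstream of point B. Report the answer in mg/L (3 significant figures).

After input A: C = (5.1·2.5 + 0.195·55) / 5.295 = 4.433 mg/L.
Over the 38 km reach to input B (t = 7.17e+04 s = 0.8298 d), decay gives C = 4.433·exp(−0.96·0.8298) = 1.999 mg/L.
40.1 L/s = 0.0401 m³/s.
After input B: C = (5.295·1.999 + 0.0401·210) / 5.335 = 3.562 mg/L.

3.56 mg/L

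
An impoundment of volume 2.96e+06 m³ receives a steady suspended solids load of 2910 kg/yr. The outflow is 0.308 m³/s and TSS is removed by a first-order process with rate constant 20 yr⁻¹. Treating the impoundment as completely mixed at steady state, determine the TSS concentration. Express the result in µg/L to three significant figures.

Outflow Q = 0.308 m³/s × 3.156e+07 s/yr = 9.72e+06 m³/yr.
Steady-state CSTR mass balance: W = Q·C + k·V·C, so C = W/(Q + kV).
Q + kV = 9.72e+06 + 20·2.96e+06 = 6.892e+07 m³/yr.
C = 2910/6.892e+07 = 4.222e-05 kg/m³ = 0.04222 mg/L = 42.22 µg/L.

42.2 µg/L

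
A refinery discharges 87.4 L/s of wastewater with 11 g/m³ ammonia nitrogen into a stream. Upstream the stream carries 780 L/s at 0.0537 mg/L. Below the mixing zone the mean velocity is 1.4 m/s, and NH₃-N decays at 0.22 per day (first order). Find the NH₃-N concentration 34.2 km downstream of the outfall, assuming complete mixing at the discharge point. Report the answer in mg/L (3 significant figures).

1.09 mg/L

87.4 L/s = 0.0874 m³/s.
780 L/s = 0.78 m³/s.
After complete mixing, C₀ = (0.0874·11 + 0.78·0.0537) / 0.8674 = 1.157 mg/L.
Travel time t = 3.42e+04 m / 1.4 m/s = 2.443e+04 s = 0.2827 d.
C = 1.157·exp(−0.22·0.2827) = 1.157·0.9397 = 1.087 mg/L.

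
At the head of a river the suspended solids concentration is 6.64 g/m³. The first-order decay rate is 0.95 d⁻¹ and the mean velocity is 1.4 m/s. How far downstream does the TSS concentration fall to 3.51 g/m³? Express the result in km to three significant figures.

From C = C₀·e^(−kt), t = ln(C₀/C)/k = ln(6.64/3.51)/0.95 = 0.6375/0.95 = 0.671 d.
Distance = v·t = 1.4 m/s × 5.798e+04 s = 8.117e+04 m = 81.17 km.

81.2 km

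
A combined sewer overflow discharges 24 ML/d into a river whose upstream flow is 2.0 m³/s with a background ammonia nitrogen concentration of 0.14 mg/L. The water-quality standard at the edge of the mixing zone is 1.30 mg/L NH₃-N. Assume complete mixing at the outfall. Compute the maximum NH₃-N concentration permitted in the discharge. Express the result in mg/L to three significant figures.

24 ML/d = 0.2778 m³/s.
Mass balance: 1.3·2.278 = 0.2778·Cₑ + 2·0.14.
Cₑ = (2.961 − 0.28) / 0.2778 = 9.652 mg/L.

9.65 mg/L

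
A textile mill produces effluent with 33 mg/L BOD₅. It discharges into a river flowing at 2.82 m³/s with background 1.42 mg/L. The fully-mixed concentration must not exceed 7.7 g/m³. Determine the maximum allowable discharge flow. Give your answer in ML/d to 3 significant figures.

Mass balance at complete mixing: C_std·(Q_w + Q_r) = Q_w·C_e + Q_r·C_b.
Rearranging, Q_w = Q_r·(C_std − C_b)/(C_e − C_std) = 2.82·(7.7 − 1.42) / (33 − 7.7) = 0.7 m³/s.
= 60.48 ML/d.

60.5 ML/d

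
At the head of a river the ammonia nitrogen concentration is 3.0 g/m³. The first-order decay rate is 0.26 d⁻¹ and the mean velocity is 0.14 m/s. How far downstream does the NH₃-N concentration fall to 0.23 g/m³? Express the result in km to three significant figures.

From C = C₀·e^(−kt), t = ln(C₀/C)/k = ln(3.0/0.23)/0.26 = 2.568/0.26 = 9.878 d.
Distance = v·t = 0.14 m/s × 8.535e+05 s = 1.195e+05 m = 119.5 km.

119 km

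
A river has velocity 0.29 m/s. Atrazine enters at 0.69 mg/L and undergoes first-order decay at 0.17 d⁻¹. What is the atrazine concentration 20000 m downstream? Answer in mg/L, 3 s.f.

Travel time t = 20000 m / 0.29 m/s = 2e+04/0.29 = 6.897e+04 s = 0.7982 d.
First-order decay: C = 0.69·exp(−0.17·0.7982) = 0.69·0.8731 = 0.6024 mg/L.

0.602 mg/L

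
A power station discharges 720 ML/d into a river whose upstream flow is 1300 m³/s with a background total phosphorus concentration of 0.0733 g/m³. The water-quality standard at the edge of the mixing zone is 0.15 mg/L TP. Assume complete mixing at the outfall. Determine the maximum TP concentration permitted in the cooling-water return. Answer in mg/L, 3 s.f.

12.1 mg/L

720 ML/d = 8.333 m³/s.
Mass balance: 0.15·1308 = 8.333·Cₑ + 1300·0.0733.
Cₑ = (196.2 − 95.29) / 8.333 = 12.12 mg/L.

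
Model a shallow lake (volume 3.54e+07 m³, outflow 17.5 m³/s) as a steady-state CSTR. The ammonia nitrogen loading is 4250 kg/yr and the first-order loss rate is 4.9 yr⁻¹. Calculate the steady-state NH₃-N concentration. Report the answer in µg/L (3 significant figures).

Outflow Q = 17.5 m³/s × 3.156e+07 s/yr = 5.523e+08 m³/yr.
Steady-state CSTR mass balance: W = Q·C + k·V·C, so C = W/(Q + kV).
Q + kV = 5.523e+08 + 4.9·3.54e+07 = 7.257e+08 m³/yr.
C = 4250/7.257e+08 = 5.856e-06 kg/m³ = 0.005856 mg/L = 5.856 µg/L.

5.86 µg/L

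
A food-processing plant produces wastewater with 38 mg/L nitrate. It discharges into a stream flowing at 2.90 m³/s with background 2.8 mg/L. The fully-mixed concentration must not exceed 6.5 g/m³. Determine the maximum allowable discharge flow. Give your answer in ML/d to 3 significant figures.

Mass balance at complete mixing: C_std·(Q_w + Q_r) = Q_w·C_e + Q_r·C_b.
Rearranging, Q_w = Q_r·(C_std − C_b)/(C_e − C_std) = 2.90·(6.5 − 2.8) / (38 − 6.5) = 0.3406 m³/s.
= 29.43 ML/d.

29.4 ML/d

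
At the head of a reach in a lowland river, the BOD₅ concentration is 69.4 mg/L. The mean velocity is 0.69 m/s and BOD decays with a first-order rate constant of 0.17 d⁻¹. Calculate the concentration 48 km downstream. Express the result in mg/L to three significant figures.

60.5 mg/L

Travel time t = 48 km / 0.69 m/s = 4.8e+04/0.69 = 6.957e+04 s = 0.8052 d.
First-order decay: C = 69.4·exp(−0.17·0.8052) = 69.4·0.8721 = 60.52 mg/L.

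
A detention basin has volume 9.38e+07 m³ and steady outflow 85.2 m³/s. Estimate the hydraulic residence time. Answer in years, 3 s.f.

0.0349 yr

Q = 85.2 m³/s × 3.156e+07 s/yr = 2.689e+09 m³/yr.
Hydraulic residence time τ = V/Q = 9.38e+07/2.689e+09 = 0.03489 yr.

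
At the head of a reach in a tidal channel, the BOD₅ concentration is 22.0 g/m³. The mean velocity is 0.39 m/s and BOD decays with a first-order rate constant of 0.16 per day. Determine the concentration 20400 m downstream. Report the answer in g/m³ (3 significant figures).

20.0 g/m³

Travel time t = 20400 m / 0.39 m/s = 2.04e+04/0.39 = 5.231e+04 s = 0.6054 d.
First-order decay: C = 22.0·exp(−0.16·0.6054) = 22.0·0.9077 = 19.97 g/m³.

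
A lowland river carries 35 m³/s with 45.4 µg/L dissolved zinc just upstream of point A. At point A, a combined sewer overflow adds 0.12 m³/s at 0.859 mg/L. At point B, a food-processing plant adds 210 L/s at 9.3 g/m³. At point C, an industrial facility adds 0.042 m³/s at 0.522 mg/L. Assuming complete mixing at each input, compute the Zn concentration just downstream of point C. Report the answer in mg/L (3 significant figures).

45.4 µg/L = 0.0454 mg/L.
After input A: C = (35·0.0454 + 0.12·0.859) / 35.12 = 0.04818 mg/L.
210 L/s = 0.21 m³/s.
After input B: C = (35.12·0.04818 + 0.21·9.3) / 35.33 = 0.1032 mg/L.
After input C: C = (35.33·0.1032 + 0.042·0.522) / 35.37 = 0.1037 mg/L.

0.104 mg/L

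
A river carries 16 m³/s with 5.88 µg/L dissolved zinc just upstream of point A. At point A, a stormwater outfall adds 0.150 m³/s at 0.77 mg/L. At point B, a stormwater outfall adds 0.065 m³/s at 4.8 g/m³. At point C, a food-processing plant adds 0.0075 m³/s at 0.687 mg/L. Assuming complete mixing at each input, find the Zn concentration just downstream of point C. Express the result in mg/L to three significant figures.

0.0325 mg/L

5.88 µg/L = 0.00588 mg/L.
After input A: C = (16·0.00588 + 0.15·0.77) / 16.15 = 0.01298 mg/L.
After input B: C = (16.15·0.01298 + 0.065·4.8) / 16.21 = 0.03217 mg/L.
After input C: C = (16.21·0.03217 + 0.0075·0.687) / 16.22 = 0.03247 mg/L.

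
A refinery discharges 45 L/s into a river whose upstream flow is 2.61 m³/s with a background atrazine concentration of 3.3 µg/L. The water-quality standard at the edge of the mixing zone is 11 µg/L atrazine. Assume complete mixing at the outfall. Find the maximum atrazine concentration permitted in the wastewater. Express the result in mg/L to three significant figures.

45 L/s = 0.045 m³/s.
3.3 µg/L = 0.0033 mg/L.
11 µg/L = 0.011 mg/L.
Mass balance: 0.011·2.655 = 0.045·Cₑ + 2.61·0.0033.
Cₑ = (0.0292 − 0.008613) / 0.045 = 0.4576 mg/L.

0.458 mg/L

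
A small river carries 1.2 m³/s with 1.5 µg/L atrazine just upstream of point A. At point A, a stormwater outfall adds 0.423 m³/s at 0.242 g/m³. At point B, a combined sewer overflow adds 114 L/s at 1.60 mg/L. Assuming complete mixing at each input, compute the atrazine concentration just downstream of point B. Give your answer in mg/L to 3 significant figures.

1.5 µg/L = 0.0015 mg/L.
After input A: C = (1.2·0.0015 + 0.423·0.242) / 1.623 = 0.06418 mg/L.
114 L/s = 0.114 m³/s.
After input B: C = (1.623·0.06418 + 0.114·1.6) / 1.737 = 0.165 mg/L.

0.165 mg/L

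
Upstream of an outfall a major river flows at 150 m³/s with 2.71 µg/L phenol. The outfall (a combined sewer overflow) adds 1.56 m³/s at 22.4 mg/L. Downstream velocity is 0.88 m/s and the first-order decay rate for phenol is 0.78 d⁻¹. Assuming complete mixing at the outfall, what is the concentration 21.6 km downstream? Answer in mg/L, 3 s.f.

0.187 mg/L

2.71 µg/L = 0.00271 mg/L.
After complete mixing, C₀ = (1.56·22.4 + 150·0.00271) / 151.6 = 0.2332 mg/L.
Travel time t = 2.16e+04 m / 0.88 m/s = 2.455e+04 s = 0.2841 d.
C = 0.2332·exp(−0.78·0.2841) = 0.2332·0.8012 = 0.1869 mg/L.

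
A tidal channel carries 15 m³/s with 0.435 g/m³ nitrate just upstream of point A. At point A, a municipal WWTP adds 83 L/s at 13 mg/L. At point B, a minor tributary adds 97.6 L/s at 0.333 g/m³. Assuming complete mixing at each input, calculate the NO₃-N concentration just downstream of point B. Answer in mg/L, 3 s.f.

0.503 mg/L

83 L/s = 0.083 m³/s.
After input A: C = (15·0.435 + 0.083·13) / 15.08 = 0.5041 mg/L.
97.6 L/s = 0.0976 m³/s.
After input B: C = (15.08·0.5041 + 0.0976·0.333) / 15.18 = 0.503 mg/L.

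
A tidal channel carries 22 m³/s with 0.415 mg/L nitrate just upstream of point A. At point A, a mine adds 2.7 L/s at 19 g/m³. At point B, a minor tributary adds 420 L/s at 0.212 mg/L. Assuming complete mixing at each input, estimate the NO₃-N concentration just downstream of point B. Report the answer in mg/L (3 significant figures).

0.413 mg/L

2.7 L/s = 0.0027 m³/s.
After input A: C = (22·0.415 + 0.0027·19) / 22 = 0.4173 mg/L.
420 L/s = 0.42 m³/s.
After input B: C = (22·0.4173 + 0.42·0.212) / 22.42 = 0.4134 mg/L.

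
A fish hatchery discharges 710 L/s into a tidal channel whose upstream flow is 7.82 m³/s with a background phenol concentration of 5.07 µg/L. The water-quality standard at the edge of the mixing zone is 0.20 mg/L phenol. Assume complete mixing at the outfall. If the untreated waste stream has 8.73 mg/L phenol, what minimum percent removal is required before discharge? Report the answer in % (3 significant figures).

73.1 %

710 L/s = 0.71 m³/s.
5.07 µg/L = 0.00507 mg/L.
Mass balance: 0.2·8.53 = 0.71·Cₑ + 7.82·0.00507.
Cₑ = (1.706 − 0.03965) / 0.71 = 2.347 mg/L.
Required removal = 1 − 2.347/8.73 = 73.12 %.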